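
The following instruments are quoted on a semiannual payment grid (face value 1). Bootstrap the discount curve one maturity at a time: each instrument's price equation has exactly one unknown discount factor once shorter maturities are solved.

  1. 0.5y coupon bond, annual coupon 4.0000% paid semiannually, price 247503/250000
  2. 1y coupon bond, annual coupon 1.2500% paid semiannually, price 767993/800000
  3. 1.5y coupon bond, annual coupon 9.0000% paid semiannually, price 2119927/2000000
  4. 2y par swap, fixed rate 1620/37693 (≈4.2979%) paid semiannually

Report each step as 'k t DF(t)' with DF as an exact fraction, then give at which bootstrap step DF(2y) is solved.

1 1/2 4853/5000
2 1 237/250
3 3/2 9317/10000
4 2 919/1000
DF(2y) is solved at step 4

step 1 [0.5y] bond c/2=1/50: DF=(247503/250000 − 1/50·(0))/(1+1/50) = 4853/5000 ≈ 0.970600
step 2 [1y] bond c/2=1/160: DF=(767993/800000 − 1/160·(0.970600))/(1+1/160) = 237/250 ≈ 0.948000
step 3 [1.5y] bond c/2=9/200: DF=(2119927/2000000 − 9/200·(0.970600+0.948000))/(1+9/200) = 9317/10000 ≈ 0.931700
step 4 [2y] swap r/2=810/37693: DF=(1 − 810/37693·(0.970600+0.948000+0.931700))/(1+810/37693) = 919/1000 ≈ 0.919000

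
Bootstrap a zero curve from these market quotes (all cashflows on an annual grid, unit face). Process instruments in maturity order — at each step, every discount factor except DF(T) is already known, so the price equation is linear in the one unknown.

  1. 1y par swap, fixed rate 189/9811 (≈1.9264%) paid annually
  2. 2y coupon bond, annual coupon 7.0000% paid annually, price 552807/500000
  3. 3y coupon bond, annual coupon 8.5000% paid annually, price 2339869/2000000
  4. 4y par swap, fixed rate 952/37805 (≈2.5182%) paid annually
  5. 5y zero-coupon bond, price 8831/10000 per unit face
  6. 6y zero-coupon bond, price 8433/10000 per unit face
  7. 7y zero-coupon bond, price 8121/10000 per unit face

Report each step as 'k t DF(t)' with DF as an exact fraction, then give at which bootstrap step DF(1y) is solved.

1 1 9811/10000
2 2 9691/10000
3 3 1851/2000
4 4 1131/1250
5 5 8831/10000
6 6 8433/10000
7 7 8121/10000
DF(1y) is solved at step 1

step 1 [1y] swap r/1=189/9811: DF=(1 − 189/9811·(0))/(1+189/9811) = 9811/10000 ≈ 0.981100
step 2 [2y] bond c/1=7/100: DF=(552807/500000 − 7/100·(0.981100))/(1+7/100) = 9691/10000 ≈ 0.969100
step 3 [3y] bond c/1=17/200: DF=(2339869/2000000 − 17/200·(0.981100+0.969100))/(1+17/200) = 1851/2000 ≈ 0.925500
step 4 [4y] swap r/1=952/37805: DF=(1 − 952/37805·(0.981100+0.969100+0.925500))/(1+952/37805) = 1131/1250 ≈ 0.904800
step 5 [5y] zero: DF = P = 8831/10000 ≈ 0.883100
step 6 [6y] zero: DF = P = 8433/10000 ≈ 0.843300
step 7 [7y] zero: DF = P = 8121/10000 ≈ 0.812100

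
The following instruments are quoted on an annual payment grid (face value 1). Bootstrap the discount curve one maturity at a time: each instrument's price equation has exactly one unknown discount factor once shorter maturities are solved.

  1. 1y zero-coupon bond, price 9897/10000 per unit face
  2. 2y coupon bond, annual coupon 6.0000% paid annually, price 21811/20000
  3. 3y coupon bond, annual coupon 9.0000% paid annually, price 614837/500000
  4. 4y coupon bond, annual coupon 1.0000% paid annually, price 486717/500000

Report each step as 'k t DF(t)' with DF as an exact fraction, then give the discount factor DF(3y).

step 1 [1y] zero: DF = P = 9897/10000 ≈ 0.989700
step 2 [2y] bond c/1=3/50: DF=(21811/20000 − 3/50·(0.989700))/(1+3/50) = 608/625 ≈ 0.972800
step 3 [3y] bond c/1=9/100: DF=(614837/500000 − 9/100·(0.989700+0.972800))/(1+9/100) = 9661/10000 ≈ 0.966100
step 4 [4y] bond c/1=1/100: DF=(486717/500000 − 1/100·(0.989700+0.972800+0.966100))/(1+1/100) = 2337/2500 ≈ 0.934800

1 1 9897/10000
2 2 608/625
3 3 9661/10000
4 4 2337/2500
DF(3y) = 9661/10000 ≈ 0.966100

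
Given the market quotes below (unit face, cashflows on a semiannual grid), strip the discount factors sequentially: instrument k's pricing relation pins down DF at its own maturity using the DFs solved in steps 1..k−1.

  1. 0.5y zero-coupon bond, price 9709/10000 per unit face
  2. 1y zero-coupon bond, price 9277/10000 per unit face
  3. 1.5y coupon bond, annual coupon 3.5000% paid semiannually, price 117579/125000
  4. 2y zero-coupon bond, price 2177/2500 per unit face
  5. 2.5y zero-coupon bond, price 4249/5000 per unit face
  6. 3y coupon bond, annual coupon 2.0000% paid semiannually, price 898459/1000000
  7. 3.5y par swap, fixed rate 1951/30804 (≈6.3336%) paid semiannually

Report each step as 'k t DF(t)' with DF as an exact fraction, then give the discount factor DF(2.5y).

1 1/2 9709/10000
2 1 9277/10000
3 3/2 4459/5000
4 2 2177/2500
5 5/2 4249/5000
6 3 8449/10000
7 7/2 8049/10000
DF(2.5y) = 4249/5000 ≈ 0.849800

step 1 [0.5y] zero: DF = P = 9709/10000 ≈ 0.970900
step 2 [1y] zero: DF = P = 9277/10000 ≈ 0.927700
step 3 [1.5y] bond c/2=7/400: DF=(117579/125000 − 7/400·(0.970900+0.927700))/(1+7/400) = 4459/5000 ≈ 0.891800
step 4 [2y] zero: DF = P = 2177/2500 ≈ 0.870800
step 5 [2.5y] zero: DF = P = 4249/5000 ≈ 0.849800
step 6 [3y] bond c/2=1/100: DF=(898459/1000000 − 1/100·(0.970900+0.927700+0.891800+0.870800+0.849800))/(1+1/100) = 8449/10000 ≈ 0.844900
step 7 [3.5y] swap r/2=1951/61608: DF=(1 − 1951/61608·(0.970900+0.927700+0.891800+0.870800+0.849800+0.844900))/(1+1951/61608) = 8049/10000 ≈ 0.804900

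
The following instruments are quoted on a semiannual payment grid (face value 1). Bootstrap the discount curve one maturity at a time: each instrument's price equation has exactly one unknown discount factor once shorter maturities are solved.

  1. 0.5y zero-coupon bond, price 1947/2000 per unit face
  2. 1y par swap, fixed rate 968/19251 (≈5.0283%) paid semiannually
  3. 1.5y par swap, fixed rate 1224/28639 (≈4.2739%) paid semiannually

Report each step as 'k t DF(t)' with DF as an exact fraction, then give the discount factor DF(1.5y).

step 1 [0.5y] zero: DF = P = 1947/2000 ≈ 0.973500
step 2 [1y] swap r/2=484/19251: DF=(1 − 484/19251·(0.973500))/(1+484/19251) = 2379/2500 ≈ 0.951600
step 3 [1.5y] swap r/2=612/28639: DF=(1 − 612/28639·(0.973500+0.951600))/(1+612/28639) = 2347/2500 ≈ 0.938800

1 1/2 1947/2000
2 1 2379/2500
3 3/2 2347/2500
DF(1.5y) = 2347/2500 ≈ 0.938800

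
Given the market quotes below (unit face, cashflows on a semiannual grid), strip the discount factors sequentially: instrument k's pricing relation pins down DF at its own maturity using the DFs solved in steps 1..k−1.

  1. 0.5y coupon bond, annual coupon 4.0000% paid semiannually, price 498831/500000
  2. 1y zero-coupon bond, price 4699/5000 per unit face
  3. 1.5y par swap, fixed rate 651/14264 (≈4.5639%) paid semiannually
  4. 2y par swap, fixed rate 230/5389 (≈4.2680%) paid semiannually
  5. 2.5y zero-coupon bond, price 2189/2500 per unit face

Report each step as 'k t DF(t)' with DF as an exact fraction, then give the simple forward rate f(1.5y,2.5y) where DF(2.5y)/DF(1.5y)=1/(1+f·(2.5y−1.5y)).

1 1/2 9781/10000
2 1 4699/5000
3 3/2 9349/10000
4 2 1839/2000
5 5/2 2189/2500
f(1.5y,2.5y) = ((9349/10000)/(2189/2500) − 1)/(1) = 593/8756 ≈ 6.7725%

step 1 [0.5y] bond c/2=1/50: DF=(498831/500000 − 1/50·(0))/(1+1/50) = 9781/10000 ≈ 0.978100
step 2 [1y] zero: DF = P = 4699/5000 ≈ 0.939800
step 3 [1.5y] swap r/2=651/28528: DF=(1 − 651/28528·(0.978100+0.939800))/(1+651/28528) = 9349/10000 ≈ 0.934900
step 4 [2y] swap r/2=115/5389: DF=(1 − 115/5389·(0.978100+0.939800+0.934900))/(1+115/5389) = 1839/2000 ≈ 0.919500
step 5 [2.5y] zero: DF = P = 2189/2500 ≈ 0.875600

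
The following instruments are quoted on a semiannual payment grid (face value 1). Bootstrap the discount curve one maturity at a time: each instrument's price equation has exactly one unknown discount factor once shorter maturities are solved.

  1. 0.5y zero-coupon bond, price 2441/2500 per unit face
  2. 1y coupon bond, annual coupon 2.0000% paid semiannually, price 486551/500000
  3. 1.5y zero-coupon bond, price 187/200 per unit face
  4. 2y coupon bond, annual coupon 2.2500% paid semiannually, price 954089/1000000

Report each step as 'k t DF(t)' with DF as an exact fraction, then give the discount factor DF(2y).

step 1 [0.5y] zero: DF = P = 2441/2500 ≈ 0.976400
step 2 [1y] bond c/2=1/100: DF=(486551/500000 − 1/100·(0.976400))/(1+1/100) = 4769/5000 ≈ 0.953800
step 3 [1.5y] zero: DF = P = 187/200 ≈ 0.935000
step 4 [2y] bond c/2=9/800: DF=(954089/1000000 − 9/800·(0.976400+0.953800+0.935000))/(1+9/800) = 2279/2500 ≈ 0.911600

1 1/2 2441/2500
2 1 4769/5000
3 3/2 187/200
4 2 2279/2500
DF(2y) = 2279/2500 ≈ 0.911600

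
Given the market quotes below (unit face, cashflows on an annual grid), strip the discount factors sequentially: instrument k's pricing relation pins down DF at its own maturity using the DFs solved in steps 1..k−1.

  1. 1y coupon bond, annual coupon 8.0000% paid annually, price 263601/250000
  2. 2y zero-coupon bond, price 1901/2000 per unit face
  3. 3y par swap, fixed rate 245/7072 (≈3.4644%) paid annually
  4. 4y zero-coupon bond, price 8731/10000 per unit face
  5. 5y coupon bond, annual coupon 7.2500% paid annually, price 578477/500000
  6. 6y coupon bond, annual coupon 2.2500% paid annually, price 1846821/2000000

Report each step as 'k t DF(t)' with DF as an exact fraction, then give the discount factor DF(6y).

step 1 [1y] bond c/1=2/25: DF=(263601/250000 − 2/25·(0))/(1+2/25) = 9763/10000 ≈ 0.976300
step 2 [2y] zero: DF = P = 1901/2000 ≈ 0.950500
step 3 [3y] swap r/1=245/7072: DF=(1 − 245/7072·(0.976300+0.950500))/(1+245/7072) = 451/500 ≈ 0.902000
step 4 [4y] zero: DF = P = 8731/10000 ≈ 0.873100
step 5 [5y] bond c/1=29/400: DF=(578477/500000 − 29/400·(0.976300+0.950500+0.902000+0.873100))/(1+29/400) = 1657/2000 ≈ 0.828500
step 6 [6y] bond c/1=9/400: DF=(1846821/2000000 − 9/400·(0.976300+0.950500+0.902000+0.873100+0.828500))/(1+9/400) = 4017/5000 ≈ 0.803400

1 1 9763/10000
2 2 1901/2000
3 3 451/500
4 4 8731/10000
5 5 1657/2000
6 6 4017/5000
DF(6y) = 4017/5000 ≈ 0.803400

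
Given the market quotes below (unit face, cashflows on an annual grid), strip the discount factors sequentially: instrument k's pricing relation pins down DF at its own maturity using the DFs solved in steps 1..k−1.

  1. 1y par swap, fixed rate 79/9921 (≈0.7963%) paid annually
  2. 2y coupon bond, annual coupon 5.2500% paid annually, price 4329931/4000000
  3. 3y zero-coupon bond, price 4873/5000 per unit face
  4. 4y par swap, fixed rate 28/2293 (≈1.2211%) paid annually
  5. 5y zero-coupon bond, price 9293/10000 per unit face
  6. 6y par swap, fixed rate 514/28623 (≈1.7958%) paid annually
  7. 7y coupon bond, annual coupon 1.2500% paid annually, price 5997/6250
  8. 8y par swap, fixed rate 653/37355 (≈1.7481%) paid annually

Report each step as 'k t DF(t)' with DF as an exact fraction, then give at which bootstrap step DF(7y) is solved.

step 1 [1y] swap r/1=79/9921: DF=(1 − 79/9921·(0))/(1+79/9921) = 9921/10000 ≈ 0.992100
step 2 [2y] bond c/1=21/400: DF=(4329931/4000000 − 21/400·(0.992100))/(1+21/400) = 979/1000 ≈ 0.979000
step 3 [3y] zero: DF = P = 4873/5000 ≈ 0.974600
step 4 [4y] swap r/1=28/2293: DF=(1 − 28/2293·(0.992100+0.979000+0.974600))/(1+28/2293) = 2381/2500 ≈ 0.952400
step 5 [5y] zero: DF = P = 9293/10000 ≈ 0.929300
step 6 [6y] swap r/1=514/28623: DF=(1 − 514/28623·(0.992100+0.979000+0.974600+0.952400+0.929300))/(1+514/28623) = 2243/2500 ≈ 0.897200
step 7 [7y] bond c/1=1/80: DF=(5997/6250 − 1/80·(0.992100+0.979000+0.974600+0.952400+0.929300+0.897200))/(1+1/80) = 877/1000 ≈ 0.877000
step 8 [8y] swap r/1=653/37355: DF=(1 − 653/37355·(0.992100+0.979000+0.974600+0.952400+0.929300+0.897200+0.877000))/(1+653/37355) = 4347/5000 ≈ 0.869400

1 1 9921/10000
2 2 979/1000
3 3 4873/5000
4 4 2381/2500
5 5 9293/10000
6 6 2243/2500
7 7 877/1000
8 8 4347/5000
DF(7y) is solved at step 7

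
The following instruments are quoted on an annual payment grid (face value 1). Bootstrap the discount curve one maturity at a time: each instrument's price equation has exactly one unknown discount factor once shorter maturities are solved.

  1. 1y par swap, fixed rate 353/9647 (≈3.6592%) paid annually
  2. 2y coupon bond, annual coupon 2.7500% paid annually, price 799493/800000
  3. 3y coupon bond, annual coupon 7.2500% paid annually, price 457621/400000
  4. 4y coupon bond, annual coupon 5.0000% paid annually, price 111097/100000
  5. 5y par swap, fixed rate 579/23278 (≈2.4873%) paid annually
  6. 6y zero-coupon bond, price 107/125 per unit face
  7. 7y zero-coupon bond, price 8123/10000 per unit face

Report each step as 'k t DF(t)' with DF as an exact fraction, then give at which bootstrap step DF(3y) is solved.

step 1 [1y] swap r/1=353/9647: DF=(1 − 353/9647·(0))/(1+353/9647) = 9647/10000 ≈ 0.964700
step 2 [2y] bond c/1=11/400: DF=(799493/800000 − 11/400·(0.964700))/(1+11/400) = 2367/2500 ≈ 0.946800
step 3 [3y] bond c/1=29/400: DF=(457621/400000 − 29/400·(0.964700+0.946800))/(1+29/400) = 15/16 ≈ 0.937500
step 4 [4y] bond c/1=1/20: DF=(111097/100000 − 1/20·(0.964700+0.946800+0.937500))/(1+1/20) = 1153/1250 ≈ 0.922400
step 5 [5y] swap r/1=579/23278: DF=(1 − 579/23278·(0.964700+0.946800+0.937500+0.922400))/(1+579/23278) = 4421/5000 ≈ 0.884200
step 6 [6y] zero: DF = P = 107/125 ≈ 0.856000
step 7 [7y] zero: DF = P = 8123/10000 ≈ 0.812300

1 1 9647/10000
2 2 2367/2500
3 3 15/16
4 4 1153/1250
5 5 4421/5000
6 6 107/125
7 7 8123/10000
DF(3y) is solved at step 3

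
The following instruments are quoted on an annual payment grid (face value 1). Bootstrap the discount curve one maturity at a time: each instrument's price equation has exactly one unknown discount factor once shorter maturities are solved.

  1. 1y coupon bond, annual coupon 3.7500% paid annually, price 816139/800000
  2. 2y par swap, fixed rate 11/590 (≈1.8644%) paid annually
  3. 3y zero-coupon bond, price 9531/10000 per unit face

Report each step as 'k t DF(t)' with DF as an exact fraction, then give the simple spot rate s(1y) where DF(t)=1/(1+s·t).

step 1 [1y] bond c/1=3/80: DF=(816139/800000 − 3/80·(0))/(1+3/80) = 9833/10000 ≈ 0.983300
step 2 [2y] swap r/1=11/590: DF=(1 − 11/590·(0.983300))/(1+11/590) = 9637/10000 ≈ 0.963700
step 3 [3y] zero: DF = P = 9531/10000 ≈ 0.953100

1 1 9833/10000
2 2 9637/10000
3 3 9531/10000
s(1y) = (1/(9833/10000) − 1)/(1) = 167/9833 ≈ 1.6984%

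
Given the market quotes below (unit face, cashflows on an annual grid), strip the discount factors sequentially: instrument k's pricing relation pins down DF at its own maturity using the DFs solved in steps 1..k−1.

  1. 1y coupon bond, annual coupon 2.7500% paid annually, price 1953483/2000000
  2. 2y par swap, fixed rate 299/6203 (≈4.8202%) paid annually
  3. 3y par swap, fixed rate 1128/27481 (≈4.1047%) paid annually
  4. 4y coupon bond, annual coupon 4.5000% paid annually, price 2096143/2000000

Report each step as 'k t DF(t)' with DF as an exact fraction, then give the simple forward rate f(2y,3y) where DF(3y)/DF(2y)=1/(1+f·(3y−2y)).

1 1 4753/5000
2 2 9103/10000
3 3 1109/1250
4 4 4423/5000
f(2y,3y) = ((9103/10000)/(1109/1250) − 1)/(1) = 231/8872 ≈ 2.6037%

step 1 [1y] bond c/1=11/400: DF=(1953483/2000000 − 11/400·(0))/(1+11/400) = 4753/5000 ≈ 0.950600
step 2 [2y] swap r/1=299/6203: DF=(1 − 299/6203·(0.950600))/(1+299/6203) = 9103/10000 ≈ 0.910300
step 3 [3y] swap r/1=1128/27481: DF=(1 − 1128/27481·(0.950600+0.910300))/(1+1128/27481) = 1109/1250 ≈ 0.887200
step 4 [4y] bond c/1=9/200: DF=(2096143/2000000 − 9/200·(0.950600+0.910300+0.887200))/(1+9/200) = 4423/5000 ≈ 0.884600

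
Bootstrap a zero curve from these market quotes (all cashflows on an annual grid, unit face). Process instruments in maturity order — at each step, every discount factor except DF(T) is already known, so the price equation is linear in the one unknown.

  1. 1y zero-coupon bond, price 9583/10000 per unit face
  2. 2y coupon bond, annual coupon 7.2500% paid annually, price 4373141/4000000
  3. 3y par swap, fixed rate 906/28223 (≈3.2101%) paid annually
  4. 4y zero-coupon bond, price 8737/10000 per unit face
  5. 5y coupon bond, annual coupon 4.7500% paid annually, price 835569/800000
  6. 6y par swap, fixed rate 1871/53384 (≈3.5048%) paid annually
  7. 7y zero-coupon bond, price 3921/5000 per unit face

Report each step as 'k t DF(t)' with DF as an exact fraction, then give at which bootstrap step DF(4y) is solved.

1 1 9583/10000
2 2 4773/5000
3 3 4547/5000
4 4 8737/10000
5 5 1659/2000
6 6 8129/10000
7 7 3921/5000
DF(4y) is solved at step 4

step 1 [1y] zero: DF = P = 9583/10000 ≈ 0.958300
step 2 [2y] bond c/1=29/400: DF=(4373141/4000000 − 29/400·(0.958300))/(1+29/400) = 4773/5000 ≈ 0.954600
step 3 [3y] swap r/1=906/28223: DF=(1 − 906/28223·(0.958300+0.954600))/(1+906/28223) = 4547/5000 ≈ 0.909400
step 4 [4y] zero: DF = P = 8737/10000 ≈ 0.873700
step 5 [5y] bond c/1=19/400: DF=(835569/800000 − 19/400·(0.958300+0.954600+0.909400+0.873700))/(1+19/400) = 1659/2000 ≈ 0.829500
step 6 [6y] swap r/1=1871/53384: DF=(1 − 1871/53384·(0.958300+0.954600+0.909400+0.873700+0.829500))/(1+1871/53384) = 8129/10000 ≈ 0.812900
step 7 [7y] zero: DF = P = 3921/5000 ≈ 0.784200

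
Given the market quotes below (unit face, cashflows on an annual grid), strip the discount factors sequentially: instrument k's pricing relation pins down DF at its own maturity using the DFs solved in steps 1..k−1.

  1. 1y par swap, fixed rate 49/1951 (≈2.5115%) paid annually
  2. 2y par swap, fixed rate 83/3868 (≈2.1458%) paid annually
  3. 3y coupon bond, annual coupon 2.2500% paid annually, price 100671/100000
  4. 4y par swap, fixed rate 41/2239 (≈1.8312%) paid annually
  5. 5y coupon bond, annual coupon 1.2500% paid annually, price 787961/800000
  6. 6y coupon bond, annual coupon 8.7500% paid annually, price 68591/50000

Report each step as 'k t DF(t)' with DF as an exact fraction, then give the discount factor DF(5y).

1 1 1951/2000
2 2 1917/2000
3 3 471/500
4 4 9303/10000
5 5 4629/5000
6 6 8807/10000
DF(5y) = 4629/5000 ≈ 0.925800

step 1 [1y] swap r/1=49/1951: DF=(1 − 49/1951·(0))/(1+49/1951) = 1951/2000 ≈ 0.975500
step 2 [2y] swap r/1=83/3868: DF=(1 − 83/3868·(0.975500))/(1+83/3868) = 1917/2000 ≈ 0.958500
step 3 [3y] bond c/1=9/400: DF=(100671/100000 − 9/400·(0.975500+0.958500))/(1+9/400) = 471/500 ≈ 0.942000
step 4 [4y] swap r/1=41/2239: DF=(1 − 41/2239·(0.975500+0.958500+0.942000))/(1+41/2239) = 9303/10000 ≈ 0.930300
step 5 [5y] bond c/1=1/80: DF=(787961/800000 − 1/80·(0.975500+0.958500+0.942000+0.930300))/(1+1/80) = 4629/5000 ≈ 0.925800
step 6 [6y] bond c/1=7/80: DF=(68591/50000 − 7/80·(0.975500+0.958500+0.942000+0.930300+0.925800))/(1+7/80) = 8807/10000 ≈ 0.880700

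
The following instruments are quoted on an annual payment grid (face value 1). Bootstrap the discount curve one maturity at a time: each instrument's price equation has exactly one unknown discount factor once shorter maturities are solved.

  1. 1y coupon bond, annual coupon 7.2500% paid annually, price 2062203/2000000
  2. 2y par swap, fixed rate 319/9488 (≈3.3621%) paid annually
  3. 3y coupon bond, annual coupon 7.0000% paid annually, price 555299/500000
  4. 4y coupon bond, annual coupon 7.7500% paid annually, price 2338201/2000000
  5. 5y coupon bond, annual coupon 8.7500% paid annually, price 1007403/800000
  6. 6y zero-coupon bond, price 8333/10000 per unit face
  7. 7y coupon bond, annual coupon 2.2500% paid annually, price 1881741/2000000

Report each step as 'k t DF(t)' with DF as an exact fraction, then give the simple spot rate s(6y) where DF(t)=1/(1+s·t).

1 1 4807/5000
2 2 4681/5000
3 3 4569/5000
4 4 2207/2500
5 5 8607/10000
6 6 8333/10000
7 7 501/625
s(6y) = (1/(8333/10000) − 1)/(6) = 1667/49998 ≈ 3.3341%

step 1 [1y] bond c/1=29/400: DF=(2062203/2000000 − 29/400·(0))/(1+29/400) = 4807/5000 ≈ 0.961400
step 2 [2y] swap r/1=319/9488: DF=(1 − 319/9488·(0.961400))/(1+319/9488) = 4681/5000 ≈ 0.936200
step 3 [3y] bond c/1=7/100: DF=(555299/500000 − 7/100·(0.961400+0.936200))/(1+7/100) = 4569/5000 ≈ 0.913800
step 4 [4y] bond c/1=31/400: DF=(2338201/2000000 − 31/400·(0.961400+0.936200+0.913800))/(1+31/400) = 2207/2500 ≈ 0.882800
step 5 [5y] bond c/1=7/80: DF=(1007403/800000 − 7/80·(0.961400+0.936200+0.913800+0.882800))/(1+7/80) = 8607/10000 ≈ 0.860700
step 6 [6y] zero: DF = P = 8333/10000 ≈ 0.833300
step 7 [7y] bond c/1=9/400: DF=(1881741/2000000 − 9/400·(0.961400+0.936200+0.913800+0.882800+0.860700+0.833300))/(1+9/400) = 501/625 ≈ 0.801600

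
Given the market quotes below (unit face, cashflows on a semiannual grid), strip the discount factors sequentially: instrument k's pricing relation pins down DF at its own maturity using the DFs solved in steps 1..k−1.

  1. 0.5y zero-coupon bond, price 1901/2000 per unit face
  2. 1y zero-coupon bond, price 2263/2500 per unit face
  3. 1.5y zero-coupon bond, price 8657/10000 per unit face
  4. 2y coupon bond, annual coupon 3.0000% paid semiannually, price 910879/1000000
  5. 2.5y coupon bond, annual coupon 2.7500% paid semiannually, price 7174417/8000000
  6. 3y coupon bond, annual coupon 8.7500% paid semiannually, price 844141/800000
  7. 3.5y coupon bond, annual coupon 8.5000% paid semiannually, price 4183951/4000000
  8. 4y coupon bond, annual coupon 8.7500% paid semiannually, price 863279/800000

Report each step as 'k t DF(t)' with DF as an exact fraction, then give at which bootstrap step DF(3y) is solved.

step 1 [0.5y] zero: DF = P = 1901/2000 ≈ 0.950500
step 2 [1y] zero: DF = P = 2263/2500 ≈ 0.905200
step 3 [1.5y] zero: DF = P = 8657/10000 ≈ 0.865700
step 4 [2y] bond c/2=3/200: DF=(910879/1000000 − 3/200·(0.950500+0.905200+0.865700))/(1+3/200) = 2143/2500 ≈ 0.857200
step 5 [2.5y] bond c/2=11/800: DF=(7174417/8000000 − 11/800·(0.950500+0.905200+0.865700+0.857200))/(1+11/800) = 8361/10000 ≈ 0.836100
step 6 [3y] bond c/2=7/160: DF=(844141/800000 − 7/160·(0.950500+0.905200+0.865700+0.857200+0.836100))/(1+7/160) = 8259/10000 ≈ 0.825900
step 7 [3.5y] bond c/2=17/400: DF=(4183951/4000000 − 17/400·(0.950500+0.905200+0.865700+0.857200+0.836100+0.825900))/(1+17/400) = 7897/10000 ≈ 0.789700
step 8 [4y] bond c/2=7/160: DF=(863279/800000 − 7/160·(0.950500+0.905200+0.865700+0.857200+0.836100+0.825900+0.789700))/(1+7/160) = 7811/10000 ≈ 0.781100

1 1/2 1901/2000
2 1 2263/2500
3 3/2 8657/10000
4 2 2143/2500
5 5/2 8361/10000
6 3 8259/10000
7 7/2 7897/10000
8 4 7811/10000
DF(3y) is solved at step 6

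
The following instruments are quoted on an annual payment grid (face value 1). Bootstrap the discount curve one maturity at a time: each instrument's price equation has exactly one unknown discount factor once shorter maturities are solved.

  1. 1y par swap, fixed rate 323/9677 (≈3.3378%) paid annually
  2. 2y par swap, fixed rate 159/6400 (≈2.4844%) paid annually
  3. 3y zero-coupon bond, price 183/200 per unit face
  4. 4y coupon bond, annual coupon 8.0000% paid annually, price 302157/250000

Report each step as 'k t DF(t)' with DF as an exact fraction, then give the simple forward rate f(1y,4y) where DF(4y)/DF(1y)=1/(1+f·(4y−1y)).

step 1 [1y] swap r/1=323/9677: DF=(1 − 323/9677·(0))/(1+323/9677) = 9677/10000 ≈ 0.967700
step 2 [2y] swap r/1=159/6400: DF=(1 − 159/6400·(0.967700))/(1+159/6400) = 9523/10000 ≈ 0.952300
step 3 [3y] zero: DF = P = 183/200 ≈ 0.915000
step 4 [4y] bond c/1=2/25: DF=(302157/250000 − 2/25·(0.967700+0.952300+0.915000))/(1+2/25) = 9091/10000 ≈ 0.909100

1 1 9677/10000
2 2 9523/10000
3 3 183/200
4 4 9091/10000
f(1y,4y) = ((9677/10000)/(9091/10000) − 1)/(3) = 586/27273 ≈ 2.1486%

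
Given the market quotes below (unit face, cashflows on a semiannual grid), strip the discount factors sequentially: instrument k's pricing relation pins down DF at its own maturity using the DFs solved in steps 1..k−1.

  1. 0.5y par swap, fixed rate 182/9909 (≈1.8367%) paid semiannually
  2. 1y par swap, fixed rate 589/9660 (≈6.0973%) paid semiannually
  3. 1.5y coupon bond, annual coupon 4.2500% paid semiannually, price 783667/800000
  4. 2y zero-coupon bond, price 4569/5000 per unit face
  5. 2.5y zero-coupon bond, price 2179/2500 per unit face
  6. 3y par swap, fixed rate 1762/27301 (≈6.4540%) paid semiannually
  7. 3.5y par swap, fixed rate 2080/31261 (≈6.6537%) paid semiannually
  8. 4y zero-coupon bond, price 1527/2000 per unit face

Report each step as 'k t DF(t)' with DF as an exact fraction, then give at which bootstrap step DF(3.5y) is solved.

step 1 [0.5y] swap r/2=91/9909: DF=(1 − 91/9909·(0))/(1+91/9909) = 9909/10000 ≈ 0.990900
step 2 [1y] swap r/2=589/19320: DF=(1 − 589/19320·(0.990900))/(1+589/19320) = 9411/10000 ≈ 0.941100
step 3 [1.5y] bond c/2=17/800: DF=(783667/800000 − 17/800·(0.990900+0.941100))/(1+17/800) = 919/1000 ≈ 0.919000
step 4 [2y] zero: DF = P = 4569/5000 ≈ 0.913800
step 5 [2.5y] zero: DF = P = 2179/2500 ≈ 0.871600
step 6 [3y] swap r/2=881/27301: DF=(1 − 881/27301·(0.990900+0.941100+0.919000+0.913800+0.871600))/(1+881/27301) = 4119/5000 ≈ 0.823800
step 7 [3.5y] swap r/2=1040/31261: DF=(1 − 1040/31261·(0.990900+0.941100+0.919000+0.913800+0.871600+0.823800))/(1+1040/31261) = 99/125 ≈ 0.792000
step 8 [4y] zero: DF = P = 1527/2000 ≈ 0.763500

1 1/2 9909/10000
2 1 9411/10000
3 3/2 919/1000
4 2 4569/5000
5 5/2 2179/2500
6 3 4119/5000
7 7/2 99/125
8 4 1527/2000
DF(3.5y) is solved at step 7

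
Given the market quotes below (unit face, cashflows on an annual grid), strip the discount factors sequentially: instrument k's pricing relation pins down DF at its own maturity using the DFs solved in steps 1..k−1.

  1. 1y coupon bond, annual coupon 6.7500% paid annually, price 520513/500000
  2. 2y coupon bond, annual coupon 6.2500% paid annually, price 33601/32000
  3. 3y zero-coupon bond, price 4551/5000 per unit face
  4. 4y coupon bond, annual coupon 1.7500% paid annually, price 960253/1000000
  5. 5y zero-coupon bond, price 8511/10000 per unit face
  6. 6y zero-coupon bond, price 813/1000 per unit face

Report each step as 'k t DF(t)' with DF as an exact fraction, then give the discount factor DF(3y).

1 1 1219/1250
2 2 9309/10000
3 3 4551/5000
4 4 8953/10000
5 5 8511/10000
6 6 813/1000
DF(3y) = 4551/5000 ≈ 0.910200

step 1 [1y] bond c/1=27/400: DF=(520513/500000 − 27/400·(0))/(1+27/400) = 1219/1250 ≈ 0.975200
step 2 [2y] bond c/1=1/16: DF=(33601/32000 − 1/16·(0.975200))/(1+1/16) = 9309/10000 ≈ 0.930900
step 3 [3y] zero: DF = P = 4551/5000 ≈ 0.910200
step 4 [4y] bond c/1=7/400: DF=(960253/1000000 − 7/400·(0.975200+0.930900+0.910200))/(1+7/400) = 8953/10000 ≈ 0.895300
step 5 [5y] zero: DF = P = 8511/10000 ≈ 0.851100
step 6 [6y] zero: DF = P = 813/1000 ≈ 0.813000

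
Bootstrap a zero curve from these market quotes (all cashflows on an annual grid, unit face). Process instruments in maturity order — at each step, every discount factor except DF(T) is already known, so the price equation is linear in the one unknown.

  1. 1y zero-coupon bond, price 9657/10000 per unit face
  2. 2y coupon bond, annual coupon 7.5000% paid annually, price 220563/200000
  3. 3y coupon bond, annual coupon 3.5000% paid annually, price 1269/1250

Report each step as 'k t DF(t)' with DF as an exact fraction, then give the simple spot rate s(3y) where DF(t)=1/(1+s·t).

1 1 9657/10000
2 2 1917/2000
3 3 4579/5000
s(3y) = (1/(4579/5000) − 1)/(3) = 421/13737 ≈ 3.0647%

step 1 [1y] zero: DF = P = 9657/10000 ≈ 0.965700
step 2 [2y] bond c/1=3/40: DF=(220563/200000 − 3/40·(0.965700))/(1+3/40) = 1917/2000 ≈ 0.958500
step 3 [3y] bond c/1=7/200: DF=(1269/1250 − 7/200·(0.965700+0.958500))/(1+7/200) = 4579/5000 ≈ 0.915800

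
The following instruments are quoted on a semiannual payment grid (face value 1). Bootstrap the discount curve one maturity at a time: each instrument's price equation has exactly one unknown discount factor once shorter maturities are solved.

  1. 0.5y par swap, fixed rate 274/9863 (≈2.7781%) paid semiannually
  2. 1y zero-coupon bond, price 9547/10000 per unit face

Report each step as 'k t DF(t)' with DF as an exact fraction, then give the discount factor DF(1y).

step 1 [0.5y] swap r/2=137/9863: DF=(1 − 137/9863·(0))/(1+137/9863) = 9863/10000 ≈ 0.986300
step 2 [1y] zero: DF = P = 9547/10000 ≈ 0.954700

1 1/2 9863/10000
2 1 9547/10000
DF(1y) = 9547/10000 ≈ 0.954700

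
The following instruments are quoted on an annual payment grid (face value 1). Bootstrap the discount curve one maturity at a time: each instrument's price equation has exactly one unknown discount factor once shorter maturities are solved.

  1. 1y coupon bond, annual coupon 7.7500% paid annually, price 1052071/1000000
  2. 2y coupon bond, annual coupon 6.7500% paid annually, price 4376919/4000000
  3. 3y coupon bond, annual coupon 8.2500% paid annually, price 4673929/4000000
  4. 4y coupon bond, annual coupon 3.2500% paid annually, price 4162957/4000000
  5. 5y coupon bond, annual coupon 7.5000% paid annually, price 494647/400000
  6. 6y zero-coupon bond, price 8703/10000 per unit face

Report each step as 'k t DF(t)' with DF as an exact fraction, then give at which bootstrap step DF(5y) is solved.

step 1 [1y] bond c/1=31/400: DF=(1052071/1000000 − 31/400·(0))/(1+31/400) = 2441/2500 ≈ 0.976400
step 2 [2y] bond c/1=27/400: DF=(4376919/4000000 − 27/400·(0.976400))/(1+27/400) = 9633/10000 ≈ 0.963300
step 3 [3y] bond c/1=33/400: DF=(4673929/4000000 − 33/400·(0.976400+0.963300))/(1+33/400) = 2329/2500 ≈ 0.931600
step 4 [4y] bond c/1=13/400: DF=(4162957/4000000 − 13/400·(0.976400+0.963300+0.931600))/(1+13/400) = 1147/1250 ≈ 0.917600
step 5 [5y] bond c/1=3/40: DF=(494647/400000 − 3/40·(0.976400+0.963300+0.931600+0.917600))/(1+3/40) = 443/500 ≈ 0.886000
step 6 [6y] zero: DF = P = 8703/10000 ≈ 0.870300

1 1 2441/2500
2 2 9633/10000
3 3 2329/2500
4 4 1147/1250
5 5 443/500
6 6 8703/10000
DF(5y) is solved at step 5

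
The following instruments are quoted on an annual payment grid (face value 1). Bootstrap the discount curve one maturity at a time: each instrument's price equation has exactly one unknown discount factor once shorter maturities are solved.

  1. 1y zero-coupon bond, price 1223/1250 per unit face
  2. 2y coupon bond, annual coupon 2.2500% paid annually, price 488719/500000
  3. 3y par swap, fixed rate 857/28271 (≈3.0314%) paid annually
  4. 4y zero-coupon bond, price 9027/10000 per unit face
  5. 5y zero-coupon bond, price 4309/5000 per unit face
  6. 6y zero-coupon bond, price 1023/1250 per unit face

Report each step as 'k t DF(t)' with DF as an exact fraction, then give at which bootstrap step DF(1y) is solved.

1 1 1223/1250
2 2 584/625
3 3 9143/10000
4 4 9027/10000
5 5 4309/5000
6 6 1023/1250
DF(1y) is solved at step 1

step 1 [1y] zero: DF = P = 1223/1250 ≈ 0.978400
step 2 [2y] bond c/1=9/400: DF=(488719/500000 − 9/400·(0.978400))/(1+9/400) = 584/625 ≈ 0.934400
step 3 [3y] swap r/1=857/28271: DF=(1 − 857/28271·(0.978400+0.934400))/(1+857/28271) = 9143/10000 ≈ 0.914300
step 4 [4y] zero: DF = P = 9027/10000 ≈ 0.902700
step 5 [5y] zero: DF = P = 4309/5000 ≈ 0.861800
step 6 [6y] zero: DF = P = 1023/1250 ≈ 0.818400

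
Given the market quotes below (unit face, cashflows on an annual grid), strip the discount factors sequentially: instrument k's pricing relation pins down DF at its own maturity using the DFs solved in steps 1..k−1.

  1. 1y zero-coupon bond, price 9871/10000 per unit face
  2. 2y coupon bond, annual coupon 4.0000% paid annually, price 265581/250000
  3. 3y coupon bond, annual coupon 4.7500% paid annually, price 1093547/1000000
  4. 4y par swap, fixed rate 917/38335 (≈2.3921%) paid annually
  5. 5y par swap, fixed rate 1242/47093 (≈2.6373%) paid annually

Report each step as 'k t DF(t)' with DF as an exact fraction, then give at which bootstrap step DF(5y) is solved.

step 1 [1y] zero: DF = P = 9871/10000 ≈ 0.987100
step 2 [2y] bond c/1=1/25: DF=(265581/250000 − 1/25·(0.987100))/(1+1/25) = 1967/2000 ≈ 0.983500
step 3 [3y] bond c/1=19/400: DF=(1093547/1000000 − 19/400·(0.987100+0.983500))/(1+19/400) = 4773/5000 ≈ 0.954600
step 4 [4y] swap r/1=917/38335: DF=(1 − 917/38335·(0.987100+0.983500+0.954600))/(1+917/38335) = 9083/10000 ≈ 0.908300
step 5 [5y] swap r/1=1242/47093: DF=(1 − 1242/47093·(0.987100+0.983500+0.954600+0.908300))/(1+1242/47093) = 4379/5000 ≈ 0.875800

1 1 9871/10000
2 2 1967/2000
3 3 4773/5000
4 4 9083/10000
5 5 4379/5000
DF(5y) is solved at step 5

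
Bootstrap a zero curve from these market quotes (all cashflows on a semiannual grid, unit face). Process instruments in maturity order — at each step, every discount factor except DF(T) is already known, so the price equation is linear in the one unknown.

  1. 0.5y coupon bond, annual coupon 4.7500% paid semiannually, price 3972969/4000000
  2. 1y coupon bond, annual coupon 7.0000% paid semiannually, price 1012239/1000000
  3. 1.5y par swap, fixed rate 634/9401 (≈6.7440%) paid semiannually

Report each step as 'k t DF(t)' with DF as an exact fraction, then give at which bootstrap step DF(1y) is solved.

1 1/2 4851/5000
2 1 2363/2500
3 3/2 9049/10000
DF(1y) is solved at step 2

step 1 [0.5y] bond c/2=19/800: DF=(3972969/4000000 − 19/800·(0))/(1+19/800) = 4851/5000 ≈ 0.970200
step 2 [1y] bond c/2=7/200: DF=(1012239/1000000 − 7/200·(0.970200))/(1+7/200) = 2363/2500 ≈ 0.945200
step 3 [1.5y] swap r/2=317/9401: DF=(1 − 317/9401·(0.970200+0.945200))/(1+317/9401) = 9049/10000 ≈ 0.904900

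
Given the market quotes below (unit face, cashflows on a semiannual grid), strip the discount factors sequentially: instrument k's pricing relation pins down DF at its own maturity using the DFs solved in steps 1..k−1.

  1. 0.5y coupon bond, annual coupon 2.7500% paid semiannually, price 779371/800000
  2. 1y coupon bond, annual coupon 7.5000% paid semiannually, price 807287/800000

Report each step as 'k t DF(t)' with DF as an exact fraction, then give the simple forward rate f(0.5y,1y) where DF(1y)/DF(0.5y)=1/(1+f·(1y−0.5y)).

1 1/2 961/1000
2 1 9379/10000
f(0.5y,1y) = ((961/1000)/(9379/10000) − 1)/(1/2) = 462/9379 ≈ 4.9259%

step 1 [0.5y] bond c/2=11/800: DF=(779371/800000 − 11/800·(0))/(1+11/800) = 961/1000 ≈ 0.961000
step 2 [1y] bond c/2=3/80: DF=(807287/800000 − 3/80·(0.961000))/(1+3/80) = 9379/10000 ≈ 0.937900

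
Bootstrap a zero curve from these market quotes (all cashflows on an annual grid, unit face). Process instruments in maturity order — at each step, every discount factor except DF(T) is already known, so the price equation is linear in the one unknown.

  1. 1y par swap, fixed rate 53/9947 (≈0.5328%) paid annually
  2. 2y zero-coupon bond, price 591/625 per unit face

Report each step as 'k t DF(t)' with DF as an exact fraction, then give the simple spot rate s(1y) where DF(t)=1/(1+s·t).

step 1 [1y] swap r/1=53/9947: DF=(1 − 53/9947·(0))/(1+53/9947) = 9947/10000 ≈ 0.994700
step 2 [2y] zero: DF = P = 591/625 ≈ 0.945600

1 1 9947/10000
2 2 591/625
s(1y) = (1/(9947/10000) − 1)/(1) = 53/9947 ≈ 0.5328%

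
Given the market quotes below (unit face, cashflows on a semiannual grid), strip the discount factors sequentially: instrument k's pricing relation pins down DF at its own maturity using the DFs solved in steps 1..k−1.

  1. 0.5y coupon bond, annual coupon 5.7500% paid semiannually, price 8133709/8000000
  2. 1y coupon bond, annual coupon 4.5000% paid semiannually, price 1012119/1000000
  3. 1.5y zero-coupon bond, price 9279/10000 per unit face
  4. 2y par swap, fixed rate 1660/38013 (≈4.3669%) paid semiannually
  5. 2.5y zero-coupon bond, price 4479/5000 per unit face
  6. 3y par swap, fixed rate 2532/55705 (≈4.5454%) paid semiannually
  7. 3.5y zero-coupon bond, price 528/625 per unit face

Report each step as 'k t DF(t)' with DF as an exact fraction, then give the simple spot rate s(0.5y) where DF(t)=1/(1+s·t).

step 1 [0.5y] bond c/2=23/800: DF=(8133709/8000000 − 23/800·(0))/(1+23/800) = 9883/10000 ≈ 0.988300
step 2 [1y] bond c/2=9/400: DF=(1012119/1000000 − 9/400·(0.988300))/(1+9/400) = 9681/10000 ≈ 0.968100
step 3 [1.5y] zero: DF = P = 9279/10000 ≈ 0.927900
step 4 [2y] swap r/2=830/38013: DF=(1 − 830/38013·(0.988300+0.968100+0.927900))/(1+830/38013) = 917/1000 ≈ 0.917000
step 5 [2.5y] zero: DF = P = 4479/5000 ≈ 0.895800
step 6 [3y] swap r/2=1266/55705: DF=(1 − 1266/55705·(0.988300+0.968100+0.927900+0.917000+0.895800))/(1+1266/55705) = 4367/5000 ≈ 0.873400
step 7 [3.5y] zero: DF = P = 528/625 ≈ 0.844800

1 1/2 9883/10000
2 1 9681/10000
3 3/2 9279/10000
4 2 917/1000
5 5/2 4479/5000
6 3 4367/5000
7 7/2 528/625
s(0.5y) = (1/(9883/10000) − 1)/(1/2) = 234/9883 ≈ 2.3677%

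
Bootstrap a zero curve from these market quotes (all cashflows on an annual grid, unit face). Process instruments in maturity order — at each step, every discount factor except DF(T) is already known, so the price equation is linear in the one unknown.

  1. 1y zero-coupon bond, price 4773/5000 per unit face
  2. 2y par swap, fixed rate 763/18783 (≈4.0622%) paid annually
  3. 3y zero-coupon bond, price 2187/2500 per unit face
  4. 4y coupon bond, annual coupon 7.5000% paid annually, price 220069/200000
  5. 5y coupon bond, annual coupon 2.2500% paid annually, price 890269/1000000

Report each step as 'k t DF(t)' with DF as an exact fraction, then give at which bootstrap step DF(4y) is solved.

step 1 [1y] zero: DF = P = 4773/5000 ≈ 0.954600
step 2 [2y] swap r/1=763/18783: DF=(1 − 763/18783·(0.954600))/(1+763/18783) = 9237/10000 ≈ 0.923700
step 3 [3y] zero: DF = P = 2187/2500 ≈ 0.874800
step 4 [4y] bond c/1=3/40: DF=(220069/200000 − 3/40·(0.954600+0.923700+0.874800))/(1+3/40) = 1663/2000 ≈ 0.831500
step 5 [5y] bond c/1=9/400: DF=(890269/1000000 − 9/400·(0.954600+0.923700+0.874800+0.831500))/(1+9/400) = 3959/5000 ≈ 0.791800

1 1 4773/5000
2 2 9237/10000
3 3 2187/2500
4 4 1663/2000
5 5 3959/5000
DF(4y) is solved at step 4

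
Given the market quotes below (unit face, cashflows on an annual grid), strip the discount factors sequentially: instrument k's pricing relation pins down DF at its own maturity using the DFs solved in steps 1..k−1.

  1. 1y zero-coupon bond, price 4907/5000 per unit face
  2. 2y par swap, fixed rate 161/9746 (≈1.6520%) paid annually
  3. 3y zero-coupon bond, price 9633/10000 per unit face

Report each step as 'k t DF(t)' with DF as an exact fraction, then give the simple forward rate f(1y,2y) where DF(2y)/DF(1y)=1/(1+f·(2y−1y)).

step 1 [1y] zero: DF = P = 4907/5000 ≈ 0.981400
step 2 [2y] swap r/1=161/9746: DF=(1 − 161/9746·(0.981400))/(1+161/9746) = 4839/5000 ≈ 0.967800
step 3 [3y] zero: DF = P = 9633/10000 ≈ 0.963300

1 1 4907/5000
2 2 4839/5000
3 3 9633/10000
f(1y,2y) = ((4907/5000)/(4839/5000) − 1)/(1) = 68/4839 ≈ 1.4052%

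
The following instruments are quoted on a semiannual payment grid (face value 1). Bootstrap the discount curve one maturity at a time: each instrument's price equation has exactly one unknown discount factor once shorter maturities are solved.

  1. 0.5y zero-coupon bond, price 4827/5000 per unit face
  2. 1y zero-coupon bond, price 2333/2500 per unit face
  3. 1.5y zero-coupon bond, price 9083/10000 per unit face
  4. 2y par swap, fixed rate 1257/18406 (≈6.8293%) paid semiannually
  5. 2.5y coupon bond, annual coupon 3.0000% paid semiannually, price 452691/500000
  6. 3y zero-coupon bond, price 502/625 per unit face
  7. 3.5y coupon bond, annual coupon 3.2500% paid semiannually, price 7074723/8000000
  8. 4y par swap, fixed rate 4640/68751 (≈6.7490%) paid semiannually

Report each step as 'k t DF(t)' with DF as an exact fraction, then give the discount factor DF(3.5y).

1 1/2 4827/5000
2 1 2333/2500
3 3/2 9083/10000
4 2 8743/10000
5 5/2 1047/1250
6 3 502/625
7 7/2 7851/10000
8 4 96/125
DF(3.5y) = 7851/10000 ≈ 0.785100

step 1 [0.5y] zero: DF = P = 4827/5000 ≈ 0.965400
step 2 [1y] zero: DF = P = 2333/2500 ≈ 0.933200
step 3 [1.5y] zero: DF = P = 9083/10000 ≈ 0.908300
step 4 [2y] swap r/2=1257/36812: DF=(1 − 1257/36812·(0.965400+0.933200+0.908300))/(1+1257/36812) = 8743/10000 ≈ 0.874300
step 5 [2.5y] bond c/2=3/200: DF=(452691/500000 − 3/200·(0.965400+0.933200+0.908300+0.874300))/(1+3/200) = 1047/1250 ≈ 0.837600
step 6 [3y] zero: DF = P = 502/625 ≈ 0.803200
step 7 [3.5y] bond c/2=13/800: DF=(7074723/8000000 − 13/800·(0.965400+0.933200+0.908300+0.874300+0.837600+0.803200))/(1+13/800) = 7851/10000 ≈ 0.785100
step 8 [4y] swap r/2=2320/68751: DF=(1 − 2320/68751·(0.965400+0.933200+0.908300+0.874300+0.837600+0.803200+0.785100))/(1+2320/68751) = 96/125 ≈ 0.768000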